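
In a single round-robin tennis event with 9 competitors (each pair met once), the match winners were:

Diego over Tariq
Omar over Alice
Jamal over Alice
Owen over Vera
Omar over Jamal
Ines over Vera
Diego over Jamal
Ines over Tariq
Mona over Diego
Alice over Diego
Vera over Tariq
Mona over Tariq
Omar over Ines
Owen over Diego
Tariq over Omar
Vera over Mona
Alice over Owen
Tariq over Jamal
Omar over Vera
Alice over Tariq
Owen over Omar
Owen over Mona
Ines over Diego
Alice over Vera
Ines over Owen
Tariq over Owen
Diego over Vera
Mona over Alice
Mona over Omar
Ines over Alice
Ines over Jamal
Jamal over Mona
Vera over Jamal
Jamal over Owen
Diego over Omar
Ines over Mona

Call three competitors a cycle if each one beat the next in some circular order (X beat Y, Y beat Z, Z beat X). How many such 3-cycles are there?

Win totals: Owen 4, Diego 4, Tariq 3, Mona 4, Vera 3, Alice 4, Jamal 3, Ines 7, Omar 4.
A competitor with w wins dominates both others in C(w,2) triples; summing gives 6 + 6 + 3 + 6 + 3 + 6 + 3 + 21 + 6 = 60 transitive triples.
Total triples C(9,3) = 84, so cyclic triples = 84 − 60 = 24.

24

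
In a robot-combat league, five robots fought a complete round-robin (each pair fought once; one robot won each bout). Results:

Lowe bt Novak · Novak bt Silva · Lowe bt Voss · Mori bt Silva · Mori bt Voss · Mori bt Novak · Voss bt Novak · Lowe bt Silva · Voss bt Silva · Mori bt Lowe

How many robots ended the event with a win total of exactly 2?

Win totals: Novak 1, Voss 2, Mori 4, Silva 0, Lowe 3.
Exactly 2: Voss — 1 robot.

1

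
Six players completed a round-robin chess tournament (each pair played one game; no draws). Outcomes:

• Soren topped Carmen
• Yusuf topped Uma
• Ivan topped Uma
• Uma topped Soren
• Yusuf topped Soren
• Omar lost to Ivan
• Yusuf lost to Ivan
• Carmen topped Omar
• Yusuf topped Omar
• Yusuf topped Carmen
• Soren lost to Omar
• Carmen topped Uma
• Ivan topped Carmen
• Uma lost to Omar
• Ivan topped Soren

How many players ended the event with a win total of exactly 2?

Win totals: Uma 1, Soren 1, Carmen 2, Ivan 5, Yusuf 4, Omar 2.
Exactly 2: Carmen, Omar — 2 players.

2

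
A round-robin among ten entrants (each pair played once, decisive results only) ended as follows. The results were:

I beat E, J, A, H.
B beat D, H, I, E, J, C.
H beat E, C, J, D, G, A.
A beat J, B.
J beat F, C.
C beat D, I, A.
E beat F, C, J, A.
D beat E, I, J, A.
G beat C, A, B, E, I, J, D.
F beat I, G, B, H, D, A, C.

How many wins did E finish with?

E's results: beat A, C, F, J; lost to B, D, G, H, I.
That is 4 wins.

4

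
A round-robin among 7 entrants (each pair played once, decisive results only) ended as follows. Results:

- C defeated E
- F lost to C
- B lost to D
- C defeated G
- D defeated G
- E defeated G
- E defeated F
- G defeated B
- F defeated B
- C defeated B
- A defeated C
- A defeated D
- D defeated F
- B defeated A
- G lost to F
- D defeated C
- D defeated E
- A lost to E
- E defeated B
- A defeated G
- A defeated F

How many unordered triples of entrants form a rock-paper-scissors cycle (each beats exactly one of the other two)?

6

Win totals: A 4, B 1, C 4, D 5, E 4, F 2, G 1.
An entrant with w wins dominates both others in C(w,2) triples; summing gives 6 + 0 + 6 + 10 + 6 + 1 + 0 = 29 transitive triples.
Total triples C(7,3) = 35, so cyclic triples = 35 − 29 = 6.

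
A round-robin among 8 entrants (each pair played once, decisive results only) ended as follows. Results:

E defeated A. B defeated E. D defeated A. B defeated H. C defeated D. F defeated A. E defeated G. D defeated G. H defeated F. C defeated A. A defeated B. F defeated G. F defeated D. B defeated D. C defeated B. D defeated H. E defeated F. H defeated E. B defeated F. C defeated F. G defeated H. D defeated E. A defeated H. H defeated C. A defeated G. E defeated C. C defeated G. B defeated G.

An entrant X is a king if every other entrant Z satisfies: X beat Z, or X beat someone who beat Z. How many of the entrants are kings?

6

A reaches everyone (king).
B reaches everyone (king).
C reaches everyone (king).
D reaches everyone (king).
E reaches everyone (king).
F cannot reach C in two steps.
G cannot reach A, B, D in two steps.
H reaches everyone (king).
Kings: A, B, C, D, E, H — 6.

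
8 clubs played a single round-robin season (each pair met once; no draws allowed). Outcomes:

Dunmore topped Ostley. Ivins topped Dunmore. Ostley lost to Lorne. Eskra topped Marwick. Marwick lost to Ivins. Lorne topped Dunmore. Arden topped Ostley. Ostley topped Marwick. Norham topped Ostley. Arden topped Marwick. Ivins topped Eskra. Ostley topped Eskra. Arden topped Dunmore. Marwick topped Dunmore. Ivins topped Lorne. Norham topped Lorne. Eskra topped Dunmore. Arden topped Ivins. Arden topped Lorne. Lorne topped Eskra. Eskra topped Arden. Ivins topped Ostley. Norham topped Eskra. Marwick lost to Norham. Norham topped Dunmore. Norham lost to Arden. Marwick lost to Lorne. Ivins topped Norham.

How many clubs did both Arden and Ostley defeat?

1

Arden beat: Norham, Ostley, Marwick, Lorne, Ivins, Dunmore.
Ostley beat: Marwick, Eskra.
Both beat: Marwick — 1.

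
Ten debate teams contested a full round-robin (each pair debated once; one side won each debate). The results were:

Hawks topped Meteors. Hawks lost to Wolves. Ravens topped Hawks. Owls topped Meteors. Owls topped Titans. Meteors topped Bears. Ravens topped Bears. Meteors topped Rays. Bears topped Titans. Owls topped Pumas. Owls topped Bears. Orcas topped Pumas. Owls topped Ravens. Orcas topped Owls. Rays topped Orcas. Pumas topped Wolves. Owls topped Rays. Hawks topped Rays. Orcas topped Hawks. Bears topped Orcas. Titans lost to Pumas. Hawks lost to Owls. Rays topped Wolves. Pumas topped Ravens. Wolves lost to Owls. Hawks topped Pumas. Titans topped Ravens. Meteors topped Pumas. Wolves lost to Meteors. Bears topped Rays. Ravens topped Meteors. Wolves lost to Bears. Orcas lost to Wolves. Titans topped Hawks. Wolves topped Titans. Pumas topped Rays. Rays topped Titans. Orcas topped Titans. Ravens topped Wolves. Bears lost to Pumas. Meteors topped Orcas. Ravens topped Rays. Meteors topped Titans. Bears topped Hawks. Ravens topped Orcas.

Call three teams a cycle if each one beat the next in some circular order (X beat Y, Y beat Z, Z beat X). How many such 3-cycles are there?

26

Win totals: Rays 3, Ravens 6, Hawks 3, Orcas 4, Wolves 3, Pumas 5, Meteors 6, Titans 2, Owls 8, Bears 5.
A team with w wins dominates both others in C(w,2) triples; summing gives 3 + 15 + 3 + 6 + 3 + 10 + 15 + 1 + 28 + 10 = 94 transitive triples.
Total triples C(10,3) = 120, so cyclic triples = 120 − 94 = 26.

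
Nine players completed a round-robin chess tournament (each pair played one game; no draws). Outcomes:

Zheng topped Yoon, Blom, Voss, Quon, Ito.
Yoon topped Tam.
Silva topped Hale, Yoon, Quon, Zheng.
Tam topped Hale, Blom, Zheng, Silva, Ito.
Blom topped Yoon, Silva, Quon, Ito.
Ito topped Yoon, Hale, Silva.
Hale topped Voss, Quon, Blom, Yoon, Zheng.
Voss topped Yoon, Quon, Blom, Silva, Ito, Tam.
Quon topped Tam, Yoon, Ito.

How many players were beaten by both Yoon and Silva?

Yoon beat: Tam.
Silva beat: Hale, Zheng, Quon, Yoon.
No one was beaten by both.

0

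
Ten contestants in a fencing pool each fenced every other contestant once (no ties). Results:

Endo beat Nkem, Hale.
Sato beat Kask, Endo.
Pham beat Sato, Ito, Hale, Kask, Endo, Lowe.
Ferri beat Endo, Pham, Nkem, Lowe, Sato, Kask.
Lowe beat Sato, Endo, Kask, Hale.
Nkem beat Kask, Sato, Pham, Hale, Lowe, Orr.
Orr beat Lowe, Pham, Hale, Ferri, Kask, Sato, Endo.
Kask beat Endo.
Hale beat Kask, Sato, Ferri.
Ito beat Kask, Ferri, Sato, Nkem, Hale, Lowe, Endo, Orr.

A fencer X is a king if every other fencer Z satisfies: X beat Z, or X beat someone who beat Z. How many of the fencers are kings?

Lowe cannot reach Ito, Orr, Pham in two steps.
Kask cannot reach Lowe, Sato, Ito, Orr, Pham, Ferri in two steps.
Sato cannot reach Lowe, Ito, Orr, Pham, Ferri in two steps.
Endo cannot reach Ito in two steps.
Ito reaches everyone (king).
Orr reaches everyone (king).
Pham reaches everyone (king).
Nkem reaches everyone (king).
Ferri reaches everyone (king).
Hale cannot reach Ito, Orr in two steps.
Kings: Ito, Orr, Pham, Nkem, Ferri — 5.

5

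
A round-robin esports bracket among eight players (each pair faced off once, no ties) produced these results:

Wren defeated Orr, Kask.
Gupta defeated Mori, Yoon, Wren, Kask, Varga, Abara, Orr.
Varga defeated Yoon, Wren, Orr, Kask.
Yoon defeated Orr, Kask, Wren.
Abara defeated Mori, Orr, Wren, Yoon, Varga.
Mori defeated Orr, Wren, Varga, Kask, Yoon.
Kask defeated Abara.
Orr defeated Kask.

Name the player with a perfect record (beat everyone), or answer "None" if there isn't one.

Gupta

Gupta has 7 wins out of 7 opponents — a perfect record.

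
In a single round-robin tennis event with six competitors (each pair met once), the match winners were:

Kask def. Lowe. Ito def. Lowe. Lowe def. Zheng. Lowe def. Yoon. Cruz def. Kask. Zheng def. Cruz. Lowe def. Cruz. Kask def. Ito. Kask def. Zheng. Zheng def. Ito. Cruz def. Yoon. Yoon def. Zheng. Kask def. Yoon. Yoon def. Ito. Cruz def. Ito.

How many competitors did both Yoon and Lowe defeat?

Yoon beat: Zheng, Ito.
Lowe beat: Cruz, Zheng, Yoon.
Both beat: Zheng — 1.

1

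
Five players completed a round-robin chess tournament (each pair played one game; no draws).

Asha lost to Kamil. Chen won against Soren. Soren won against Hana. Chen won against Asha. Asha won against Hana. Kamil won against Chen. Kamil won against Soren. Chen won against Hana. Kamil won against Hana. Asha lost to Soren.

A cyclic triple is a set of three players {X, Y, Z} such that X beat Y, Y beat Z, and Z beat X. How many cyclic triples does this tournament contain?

0

Win totals: Chen 3, Soren 2, Hana 0, Asha 1, Kamil 4.
A player with w wins dominates both others in C(w,2) triples; summing gives 3 + 1 + 0 + 0 + 6 = 10 transitive triples.
Total triples C(5,3) = 10, so cyclic triples = 10 − 10 = 0.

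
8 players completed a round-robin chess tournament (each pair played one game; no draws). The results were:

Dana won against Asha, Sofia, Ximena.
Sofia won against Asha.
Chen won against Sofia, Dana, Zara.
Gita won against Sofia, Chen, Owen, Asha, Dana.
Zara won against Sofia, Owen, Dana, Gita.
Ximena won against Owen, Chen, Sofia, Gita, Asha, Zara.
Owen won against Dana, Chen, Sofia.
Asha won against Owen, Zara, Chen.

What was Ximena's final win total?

Ximena's results: beat Gita, Zara, Owen, Sofia, Chen, Asha; lost to Dana.
That is 6 wins.

6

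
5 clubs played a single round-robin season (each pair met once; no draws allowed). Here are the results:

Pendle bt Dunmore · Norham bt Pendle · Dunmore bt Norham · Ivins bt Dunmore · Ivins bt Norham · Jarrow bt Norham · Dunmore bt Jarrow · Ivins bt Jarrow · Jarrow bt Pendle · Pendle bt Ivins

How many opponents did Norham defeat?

Norham's results: beat Pendle; lost to Jarrow, Ivins, Dunmore.
That is 1 win.

1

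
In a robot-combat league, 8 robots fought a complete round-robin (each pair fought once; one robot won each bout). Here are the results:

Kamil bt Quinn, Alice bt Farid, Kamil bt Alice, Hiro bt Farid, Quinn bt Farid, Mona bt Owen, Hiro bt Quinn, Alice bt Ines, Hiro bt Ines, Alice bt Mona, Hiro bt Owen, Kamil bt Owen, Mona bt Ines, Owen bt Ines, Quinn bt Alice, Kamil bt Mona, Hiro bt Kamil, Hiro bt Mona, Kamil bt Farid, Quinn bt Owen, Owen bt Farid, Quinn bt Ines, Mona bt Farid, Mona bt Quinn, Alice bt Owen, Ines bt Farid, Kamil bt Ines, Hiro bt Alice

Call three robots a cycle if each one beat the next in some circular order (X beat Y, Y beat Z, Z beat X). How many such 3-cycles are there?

Win totals: Kamil 6, Ines 1, Alice 4, Quinn 4, Mona 4, Owen 2, Farid 0, Hiro 7.
A robot with w wins dominates both others in C(w,2) triples; summing gives 15 + 0 + 6 + 6 + 6 + 1 + 0 + 21 = 55 transitive triples.
Total triples C(8,3) = 56, so cyclic triples = 56 − 55 = 1.

1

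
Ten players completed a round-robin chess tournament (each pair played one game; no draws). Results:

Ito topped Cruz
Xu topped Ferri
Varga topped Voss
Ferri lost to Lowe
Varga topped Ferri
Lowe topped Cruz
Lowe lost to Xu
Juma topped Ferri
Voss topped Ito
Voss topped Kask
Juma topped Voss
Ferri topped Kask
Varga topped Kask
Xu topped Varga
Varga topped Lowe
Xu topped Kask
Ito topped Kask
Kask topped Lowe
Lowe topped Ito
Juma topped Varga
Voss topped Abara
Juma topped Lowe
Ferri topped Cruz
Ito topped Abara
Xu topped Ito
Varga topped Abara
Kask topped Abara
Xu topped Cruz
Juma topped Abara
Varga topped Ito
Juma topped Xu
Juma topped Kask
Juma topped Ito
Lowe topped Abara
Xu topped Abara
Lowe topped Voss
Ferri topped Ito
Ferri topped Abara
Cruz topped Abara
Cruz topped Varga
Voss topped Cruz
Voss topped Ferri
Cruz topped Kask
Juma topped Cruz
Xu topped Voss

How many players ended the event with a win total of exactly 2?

1

Win totals: Xu 8, Varga 6, Kask 2, Abara 0, Ferri 4, Ito 3, Lowe 5, Juma 9, Voss 5, Cruz 3.
Exactly 2: Kask — 1 player.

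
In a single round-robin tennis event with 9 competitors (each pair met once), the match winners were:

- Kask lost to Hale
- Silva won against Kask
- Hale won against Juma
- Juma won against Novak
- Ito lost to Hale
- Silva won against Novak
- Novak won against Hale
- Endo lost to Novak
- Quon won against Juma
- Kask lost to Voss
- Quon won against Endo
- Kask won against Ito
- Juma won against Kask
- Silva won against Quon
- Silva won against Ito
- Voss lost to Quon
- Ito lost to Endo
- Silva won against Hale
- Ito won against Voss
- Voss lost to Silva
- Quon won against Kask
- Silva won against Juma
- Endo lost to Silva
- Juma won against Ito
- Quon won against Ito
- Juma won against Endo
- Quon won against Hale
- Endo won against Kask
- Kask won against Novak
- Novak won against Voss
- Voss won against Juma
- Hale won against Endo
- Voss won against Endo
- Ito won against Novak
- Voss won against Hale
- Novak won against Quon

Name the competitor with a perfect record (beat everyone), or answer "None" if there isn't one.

Silva

Silva has 8 wins out of 8 opponents — a perfect record.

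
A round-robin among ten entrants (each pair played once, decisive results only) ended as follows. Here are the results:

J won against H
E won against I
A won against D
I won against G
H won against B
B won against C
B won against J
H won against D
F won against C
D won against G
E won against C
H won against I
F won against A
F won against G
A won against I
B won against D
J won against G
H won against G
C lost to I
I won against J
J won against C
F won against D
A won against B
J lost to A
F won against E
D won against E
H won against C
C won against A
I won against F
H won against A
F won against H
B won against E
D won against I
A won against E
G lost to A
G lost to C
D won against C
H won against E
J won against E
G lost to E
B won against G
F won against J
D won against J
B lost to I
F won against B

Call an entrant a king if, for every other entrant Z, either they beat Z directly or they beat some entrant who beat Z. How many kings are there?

A reaches everyone (king).
B cannot reach F in two steps.
C cannot reach F, H in two steps.
D reaches everyone (king).
E cannot reach D, H in two steps.
F reaches everyone (king).
G cannot reach A, B, C, D, E, F, H, I, J in two steps.
H reaches everyone (king).
I reaches everyone (king).
J cannot reach F in two steps.
Kings: A, D, F, H, I — 5.

5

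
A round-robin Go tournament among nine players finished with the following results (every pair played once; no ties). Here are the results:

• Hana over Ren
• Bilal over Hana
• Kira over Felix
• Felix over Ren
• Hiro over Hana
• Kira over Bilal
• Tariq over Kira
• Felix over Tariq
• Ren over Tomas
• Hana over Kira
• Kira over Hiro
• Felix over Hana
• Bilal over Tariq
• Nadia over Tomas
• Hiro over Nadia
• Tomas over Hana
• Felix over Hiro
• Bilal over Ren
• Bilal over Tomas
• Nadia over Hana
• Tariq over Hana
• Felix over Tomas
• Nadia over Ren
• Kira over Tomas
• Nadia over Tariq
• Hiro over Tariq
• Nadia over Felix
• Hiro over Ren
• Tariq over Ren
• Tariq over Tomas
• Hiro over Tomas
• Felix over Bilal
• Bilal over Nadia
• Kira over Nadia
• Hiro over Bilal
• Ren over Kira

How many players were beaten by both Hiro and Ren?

1

Hiro beat: Nadia, Hana, Bilal, Ren, Tomas, Tariq.
Ren beat: Kira, Tomas.
Both beat: Tomas — 1.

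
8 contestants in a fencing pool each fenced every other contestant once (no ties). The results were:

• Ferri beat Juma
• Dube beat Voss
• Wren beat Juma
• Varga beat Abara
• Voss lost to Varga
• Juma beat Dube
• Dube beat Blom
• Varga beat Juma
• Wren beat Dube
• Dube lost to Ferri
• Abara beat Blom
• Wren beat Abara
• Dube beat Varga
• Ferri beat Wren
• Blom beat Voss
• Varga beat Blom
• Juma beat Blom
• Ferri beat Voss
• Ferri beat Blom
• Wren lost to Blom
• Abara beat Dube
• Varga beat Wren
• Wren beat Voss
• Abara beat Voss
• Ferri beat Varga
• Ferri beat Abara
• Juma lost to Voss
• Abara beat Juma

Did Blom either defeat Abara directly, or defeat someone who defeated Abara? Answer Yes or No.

Yes

Blom did not beat Abara directly.
Blom beat Voss, Wren. Of those, Wren beat Abara.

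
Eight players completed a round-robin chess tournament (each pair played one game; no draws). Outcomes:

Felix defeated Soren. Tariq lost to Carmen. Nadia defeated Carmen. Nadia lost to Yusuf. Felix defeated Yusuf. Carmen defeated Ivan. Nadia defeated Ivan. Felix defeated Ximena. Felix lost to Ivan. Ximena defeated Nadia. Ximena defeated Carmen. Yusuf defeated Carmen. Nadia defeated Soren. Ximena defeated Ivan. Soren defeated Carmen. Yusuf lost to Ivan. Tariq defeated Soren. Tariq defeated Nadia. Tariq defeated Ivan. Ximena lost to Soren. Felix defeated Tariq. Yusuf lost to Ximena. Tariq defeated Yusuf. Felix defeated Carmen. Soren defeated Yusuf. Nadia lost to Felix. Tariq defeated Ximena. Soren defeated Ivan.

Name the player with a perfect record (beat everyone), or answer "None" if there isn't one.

None

Highest win total is Felix with 6 (out of 7 possible).
Felix lost to Ivan, so no player went undefeated.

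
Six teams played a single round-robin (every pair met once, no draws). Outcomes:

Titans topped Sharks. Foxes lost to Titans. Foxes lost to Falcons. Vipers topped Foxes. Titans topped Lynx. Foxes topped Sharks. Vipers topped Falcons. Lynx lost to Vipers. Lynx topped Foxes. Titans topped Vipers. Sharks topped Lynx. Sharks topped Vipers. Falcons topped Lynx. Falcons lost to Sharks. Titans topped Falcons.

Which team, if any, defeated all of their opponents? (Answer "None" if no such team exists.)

Titans has 5 wins out of 5 opponents — a perfect record.

Titans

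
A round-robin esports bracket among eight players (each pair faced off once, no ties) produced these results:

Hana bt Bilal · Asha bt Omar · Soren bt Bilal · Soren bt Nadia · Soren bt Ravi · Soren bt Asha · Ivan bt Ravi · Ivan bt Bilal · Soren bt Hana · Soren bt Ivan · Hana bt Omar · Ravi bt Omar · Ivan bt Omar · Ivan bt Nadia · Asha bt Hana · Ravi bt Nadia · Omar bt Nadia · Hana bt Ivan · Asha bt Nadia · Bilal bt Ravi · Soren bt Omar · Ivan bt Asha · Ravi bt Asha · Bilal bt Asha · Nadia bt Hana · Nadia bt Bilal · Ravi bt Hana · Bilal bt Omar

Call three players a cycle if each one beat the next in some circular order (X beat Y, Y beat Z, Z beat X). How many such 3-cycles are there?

Win totals: Nadia 2, Ravi 4, Omar 1, Hana 3, Ivan 5, Asha 3, Bilal 3, Soren 7.
A player with w wins dominates both others in C(w,2) triples; summing gives 1 + 6 + 0 + 3 + 10 + 3 + 3 + 21 = 47 transitive triples.
Total triples C(8,3) = 56, so cyclic triples = 56 − 47 = 9.

9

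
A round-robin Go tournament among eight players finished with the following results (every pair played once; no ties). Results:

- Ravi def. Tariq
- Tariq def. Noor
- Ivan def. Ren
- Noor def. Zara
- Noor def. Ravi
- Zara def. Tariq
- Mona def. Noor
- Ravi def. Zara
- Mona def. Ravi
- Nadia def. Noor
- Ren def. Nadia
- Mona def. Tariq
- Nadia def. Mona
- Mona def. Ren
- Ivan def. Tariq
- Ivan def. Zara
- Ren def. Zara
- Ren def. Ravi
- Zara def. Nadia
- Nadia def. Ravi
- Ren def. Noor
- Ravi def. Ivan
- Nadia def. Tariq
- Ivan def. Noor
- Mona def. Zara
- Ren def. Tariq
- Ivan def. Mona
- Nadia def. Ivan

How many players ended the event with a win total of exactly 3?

1

Win totals: Zara 2, Tariq 1, Mona 5, Nadia 5, Ren 5, Ravi 3, Ivan 5, Noor 2.
Exactly 3: Ravi — 1 player.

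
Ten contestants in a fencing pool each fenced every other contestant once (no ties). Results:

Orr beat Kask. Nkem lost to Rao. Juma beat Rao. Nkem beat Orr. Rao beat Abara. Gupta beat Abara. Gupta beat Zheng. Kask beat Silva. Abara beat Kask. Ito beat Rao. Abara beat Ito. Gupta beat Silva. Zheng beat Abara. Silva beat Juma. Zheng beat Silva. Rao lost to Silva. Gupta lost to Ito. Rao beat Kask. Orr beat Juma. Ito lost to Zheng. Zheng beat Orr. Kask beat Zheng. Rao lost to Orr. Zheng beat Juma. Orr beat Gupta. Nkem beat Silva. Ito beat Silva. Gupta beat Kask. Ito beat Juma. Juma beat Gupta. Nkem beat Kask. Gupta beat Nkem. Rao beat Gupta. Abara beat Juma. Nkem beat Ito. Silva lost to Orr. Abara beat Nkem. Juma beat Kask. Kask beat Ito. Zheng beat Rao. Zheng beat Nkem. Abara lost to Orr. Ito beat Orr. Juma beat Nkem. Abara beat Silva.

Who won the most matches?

Win totals: Gupta 5, Silva 2, Rao 4, Abara 5, Orr 6, Nkem 4, Kask 3, Juma 4, Ito 5, Zheng 7.
Zheng leads with 7 wins (next highest: 6).

Zheng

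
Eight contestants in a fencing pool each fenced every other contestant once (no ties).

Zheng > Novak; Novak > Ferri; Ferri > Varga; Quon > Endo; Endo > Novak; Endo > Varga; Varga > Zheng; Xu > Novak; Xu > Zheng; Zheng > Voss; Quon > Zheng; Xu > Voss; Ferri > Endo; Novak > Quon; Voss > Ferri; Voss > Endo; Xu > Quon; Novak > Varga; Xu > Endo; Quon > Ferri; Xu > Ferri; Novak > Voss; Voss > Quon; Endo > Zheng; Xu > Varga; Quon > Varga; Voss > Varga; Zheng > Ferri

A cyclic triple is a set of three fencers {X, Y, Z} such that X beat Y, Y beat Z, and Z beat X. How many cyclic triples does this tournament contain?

10

Win totals: Endo 3, Xu 7, Varga 1, Zheng 3, Ferri 2, Quon 4, Novak 4, Voss 4.
A fencer with w wins dominates both others in C(w,2) triples; summing gives 3 + 21 + 0 + 3 + 1 + 6 + 6 + 6 = 46 transitive triples.
Total triples C(8,3) = 56, so cyclic triples = 56 − 46 = 10.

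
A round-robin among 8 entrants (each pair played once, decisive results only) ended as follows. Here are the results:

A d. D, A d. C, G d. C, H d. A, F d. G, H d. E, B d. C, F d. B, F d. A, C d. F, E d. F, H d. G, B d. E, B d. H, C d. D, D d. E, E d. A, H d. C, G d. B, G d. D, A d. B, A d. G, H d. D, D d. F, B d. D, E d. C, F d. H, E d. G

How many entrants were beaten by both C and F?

C beat: D, F.
F beat: A, B, G, H.
No one was beaten by both.

0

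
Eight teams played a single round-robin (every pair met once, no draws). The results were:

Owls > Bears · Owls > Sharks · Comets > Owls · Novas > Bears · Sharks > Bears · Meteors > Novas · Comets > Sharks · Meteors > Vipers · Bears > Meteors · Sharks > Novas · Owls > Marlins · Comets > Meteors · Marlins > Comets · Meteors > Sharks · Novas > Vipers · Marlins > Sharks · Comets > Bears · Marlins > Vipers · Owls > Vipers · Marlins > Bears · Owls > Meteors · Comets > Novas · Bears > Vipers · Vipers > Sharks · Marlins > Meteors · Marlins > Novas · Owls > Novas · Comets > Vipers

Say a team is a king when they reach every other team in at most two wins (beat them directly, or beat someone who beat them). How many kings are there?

Meteors cannot reach Owls, Marlins, Comets in two steps.
Sharks cannot reach Owls, Marlins, Comets in two steps.
Owls reaches everyone (king).
Novas cannot reach Owls, Marlins, Comets in two steps.
Marlins reaches everyone (king).
Comets reaches everyone (king).
Vipers cannot reach Meteors, Owls, Marlins, Comets in two steps.
Bears cannot reach Owls, Marlins, Comets in two steps.
Kings: Owls, Marlins, Comets — 3.

3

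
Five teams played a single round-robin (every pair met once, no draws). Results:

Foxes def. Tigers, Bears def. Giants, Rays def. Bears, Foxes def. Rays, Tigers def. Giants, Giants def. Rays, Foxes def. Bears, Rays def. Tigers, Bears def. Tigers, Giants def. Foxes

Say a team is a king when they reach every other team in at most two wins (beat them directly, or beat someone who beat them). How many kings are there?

Tigers cannot reach Bears in two steps.
Bears reaches everyone (king).
Rays cannot reach Foxes in two steps.
Giants reaches everyone (king).
Foxes reaches everyone (king).
Kings: Bears, Giants, Foxes — 3.

3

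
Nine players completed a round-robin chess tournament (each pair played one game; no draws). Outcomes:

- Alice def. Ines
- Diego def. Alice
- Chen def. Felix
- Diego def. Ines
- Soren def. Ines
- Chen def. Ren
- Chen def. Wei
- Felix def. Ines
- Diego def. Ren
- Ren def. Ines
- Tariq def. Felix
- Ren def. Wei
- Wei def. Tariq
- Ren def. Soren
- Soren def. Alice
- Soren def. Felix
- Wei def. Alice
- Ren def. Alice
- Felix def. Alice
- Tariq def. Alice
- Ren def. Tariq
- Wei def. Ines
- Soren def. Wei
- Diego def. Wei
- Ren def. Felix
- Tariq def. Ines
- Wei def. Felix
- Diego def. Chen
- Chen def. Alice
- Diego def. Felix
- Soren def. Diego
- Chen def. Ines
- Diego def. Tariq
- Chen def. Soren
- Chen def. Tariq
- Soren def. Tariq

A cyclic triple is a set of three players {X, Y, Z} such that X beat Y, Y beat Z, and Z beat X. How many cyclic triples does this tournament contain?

2

Win totals: Diego 7, Tariq 3, Ines 0, Chen 7, Ren 6, Soren 6, Alice 1, Felix 2, Wei 4.
A player with w wins dominates both others in C(w,2) triples; summing gives 21 + 3 + 0 + 21 + 15 + 15 + 0 + 1 + 6 = 82 transitive triples.
Total triples C(9,3) = 84, so cyclic triples = 84 − 82 = 2.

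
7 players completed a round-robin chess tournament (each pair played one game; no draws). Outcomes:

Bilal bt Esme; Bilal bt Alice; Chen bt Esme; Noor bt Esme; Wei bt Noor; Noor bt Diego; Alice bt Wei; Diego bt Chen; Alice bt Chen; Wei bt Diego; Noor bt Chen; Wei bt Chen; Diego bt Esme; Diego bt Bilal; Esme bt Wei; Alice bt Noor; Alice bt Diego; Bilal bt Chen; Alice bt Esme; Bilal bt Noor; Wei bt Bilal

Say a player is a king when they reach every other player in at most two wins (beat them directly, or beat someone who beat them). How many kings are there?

Bilal reaches everyone (king).
Alice reaches everyone (king).
Esme cannot reach Alice in two steps.
Chen cannot reach Bilal, Alice, Noor, Diego in two steps.
Noor cannot reach Alice in two steps.
Diego reaches everyone (king).
Wei reaches everyone (king).
Kings: Bilal, Alice, Diego, Wei — 4.

4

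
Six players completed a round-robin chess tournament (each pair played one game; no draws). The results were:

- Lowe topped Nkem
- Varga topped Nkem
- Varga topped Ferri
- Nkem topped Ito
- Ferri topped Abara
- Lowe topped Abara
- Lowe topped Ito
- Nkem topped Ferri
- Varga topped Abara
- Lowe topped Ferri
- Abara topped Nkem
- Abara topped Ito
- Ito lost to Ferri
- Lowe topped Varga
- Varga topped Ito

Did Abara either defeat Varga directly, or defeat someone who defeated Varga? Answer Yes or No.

No

Abara did not beat Varga directly.
Abara beat Ito, Nkem, but each of them lost to Varga. No two-step path.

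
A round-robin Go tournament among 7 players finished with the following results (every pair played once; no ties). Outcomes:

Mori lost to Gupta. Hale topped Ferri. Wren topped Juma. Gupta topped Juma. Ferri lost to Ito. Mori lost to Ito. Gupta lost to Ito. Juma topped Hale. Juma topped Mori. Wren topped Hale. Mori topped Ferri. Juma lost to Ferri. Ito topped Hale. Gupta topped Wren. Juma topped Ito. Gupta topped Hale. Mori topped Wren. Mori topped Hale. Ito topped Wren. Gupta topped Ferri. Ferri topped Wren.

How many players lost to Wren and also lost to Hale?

Wren beat: Hale, Juma.
Hale beat: Ferri.
No one was beaten by both.

0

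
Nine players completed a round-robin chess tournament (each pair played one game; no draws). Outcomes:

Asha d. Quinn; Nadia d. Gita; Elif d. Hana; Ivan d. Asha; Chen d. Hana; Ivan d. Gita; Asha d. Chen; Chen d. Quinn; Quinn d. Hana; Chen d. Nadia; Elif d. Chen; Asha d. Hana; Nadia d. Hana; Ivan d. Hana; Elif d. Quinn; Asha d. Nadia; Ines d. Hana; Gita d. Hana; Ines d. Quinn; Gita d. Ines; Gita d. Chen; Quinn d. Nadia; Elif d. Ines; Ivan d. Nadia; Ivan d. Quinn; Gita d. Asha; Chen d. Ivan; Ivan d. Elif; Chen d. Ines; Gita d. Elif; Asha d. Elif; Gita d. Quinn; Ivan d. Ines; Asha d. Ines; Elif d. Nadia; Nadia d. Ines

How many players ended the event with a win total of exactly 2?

Win totals: Ines 2, Hana 0, Nadia 3, Chen 5, Ivan 7, Asha 6, Gita 6, Elif 5, Quinn 2.
Exactly 2: Ines, Quinn — 2 players.

2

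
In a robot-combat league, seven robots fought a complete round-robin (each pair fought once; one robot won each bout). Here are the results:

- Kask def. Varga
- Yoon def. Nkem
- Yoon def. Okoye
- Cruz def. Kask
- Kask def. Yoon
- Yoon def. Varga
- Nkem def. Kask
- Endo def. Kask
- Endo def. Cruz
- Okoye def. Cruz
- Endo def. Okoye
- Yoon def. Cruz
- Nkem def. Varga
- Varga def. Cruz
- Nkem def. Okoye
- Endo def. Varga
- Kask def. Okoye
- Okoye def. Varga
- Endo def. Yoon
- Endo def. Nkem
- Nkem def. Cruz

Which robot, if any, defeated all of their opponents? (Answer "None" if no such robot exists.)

Endo has 6 wins out of 6 opponents — a perfect record.

Endo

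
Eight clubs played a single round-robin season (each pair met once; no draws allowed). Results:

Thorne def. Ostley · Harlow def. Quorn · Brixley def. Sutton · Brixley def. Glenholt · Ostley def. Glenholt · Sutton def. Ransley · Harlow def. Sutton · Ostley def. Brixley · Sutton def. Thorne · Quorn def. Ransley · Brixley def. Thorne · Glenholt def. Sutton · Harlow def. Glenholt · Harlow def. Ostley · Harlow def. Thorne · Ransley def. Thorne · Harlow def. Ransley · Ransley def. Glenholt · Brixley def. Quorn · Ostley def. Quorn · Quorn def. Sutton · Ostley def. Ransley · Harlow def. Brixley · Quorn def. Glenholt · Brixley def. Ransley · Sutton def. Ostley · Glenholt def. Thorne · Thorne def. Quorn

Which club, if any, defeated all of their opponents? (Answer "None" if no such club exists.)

Harlow

Harlow has 7 wins out of 7 opponents — a perfect record.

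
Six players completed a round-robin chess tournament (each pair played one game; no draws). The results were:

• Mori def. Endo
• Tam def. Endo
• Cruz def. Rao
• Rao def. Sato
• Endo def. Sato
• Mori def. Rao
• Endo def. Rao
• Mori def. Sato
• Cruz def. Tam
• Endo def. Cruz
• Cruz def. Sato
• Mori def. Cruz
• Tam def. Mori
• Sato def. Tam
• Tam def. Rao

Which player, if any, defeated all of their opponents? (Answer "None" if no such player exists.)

None

Highest win total is Mori with 4 (out of 5 possible).
Mori lost to Tam, so no player went undefeated.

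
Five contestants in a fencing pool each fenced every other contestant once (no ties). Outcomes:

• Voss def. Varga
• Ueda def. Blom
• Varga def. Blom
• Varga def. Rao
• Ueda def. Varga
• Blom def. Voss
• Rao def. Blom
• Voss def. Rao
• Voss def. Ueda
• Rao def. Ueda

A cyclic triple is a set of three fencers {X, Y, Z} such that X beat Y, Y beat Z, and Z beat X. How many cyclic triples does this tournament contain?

4

Win totals: Blom 1, Voss 3, Rao 2, Ueda 2, Varga 2.
A fencer with w wins dominates both others in C(w,2) triples; summing gives 0 + 3 + 1 + 1 + 1 = 6 transitive triples.
Total triples C(5,3) = 10, so cyclic triples = 10 − 6 = 4.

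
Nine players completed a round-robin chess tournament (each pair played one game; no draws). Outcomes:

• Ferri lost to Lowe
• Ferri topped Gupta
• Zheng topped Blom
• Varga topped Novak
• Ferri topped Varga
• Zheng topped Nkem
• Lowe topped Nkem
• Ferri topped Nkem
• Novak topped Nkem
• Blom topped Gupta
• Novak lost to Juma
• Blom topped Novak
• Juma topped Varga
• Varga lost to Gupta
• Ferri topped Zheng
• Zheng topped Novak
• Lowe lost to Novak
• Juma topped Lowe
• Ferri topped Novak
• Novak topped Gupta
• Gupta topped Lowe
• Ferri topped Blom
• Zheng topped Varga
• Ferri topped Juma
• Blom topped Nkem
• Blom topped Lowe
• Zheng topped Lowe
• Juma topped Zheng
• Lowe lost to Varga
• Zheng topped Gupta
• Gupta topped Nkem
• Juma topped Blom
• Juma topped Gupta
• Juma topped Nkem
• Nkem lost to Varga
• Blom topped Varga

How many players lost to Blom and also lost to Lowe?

Blom beat: Gupta, Nkem, Lowe, Varga, Novak.
Lowe beat: Ferri, Nkem.
Both beat: Nkem — 1.

1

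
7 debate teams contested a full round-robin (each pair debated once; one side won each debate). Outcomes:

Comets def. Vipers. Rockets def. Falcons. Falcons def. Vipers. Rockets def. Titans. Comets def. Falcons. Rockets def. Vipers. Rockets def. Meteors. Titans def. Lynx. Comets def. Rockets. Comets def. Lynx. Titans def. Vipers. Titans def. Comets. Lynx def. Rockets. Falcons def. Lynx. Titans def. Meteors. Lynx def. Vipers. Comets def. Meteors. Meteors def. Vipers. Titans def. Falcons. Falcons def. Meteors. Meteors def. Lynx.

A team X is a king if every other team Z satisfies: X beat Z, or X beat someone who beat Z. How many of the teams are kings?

Vipers cannot reach Lynx, Meteors, Rockets, Falcons, Comets, Titans in two steps.
Lynx cannot reach Comets in two steps.
Meteors cannot reach Falcons, Comets, Titans in two steps.
Rockets reaches everyone (king).
Falcons cannot reach Comets, Titans in two steps.
Comets reaches everyone (king).
Titans reaches everyone (king).
Kings: Rockets, Comets, Titans — 3.

3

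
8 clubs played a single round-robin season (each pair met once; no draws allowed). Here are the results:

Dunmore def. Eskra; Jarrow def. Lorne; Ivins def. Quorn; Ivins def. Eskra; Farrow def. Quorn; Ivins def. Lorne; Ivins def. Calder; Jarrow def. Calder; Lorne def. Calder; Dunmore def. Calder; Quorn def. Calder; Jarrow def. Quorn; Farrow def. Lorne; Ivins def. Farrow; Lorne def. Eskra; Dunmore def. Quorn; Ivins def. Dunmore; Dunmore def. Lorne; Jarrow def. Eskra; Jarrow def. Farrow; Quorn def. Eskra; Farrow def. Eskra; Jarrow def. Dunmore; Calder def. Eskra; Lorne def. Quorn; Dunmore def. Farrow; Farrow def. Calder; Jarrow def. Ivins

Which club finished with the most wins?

Jarrow

Win totals: Calder 1, Ivins 6, Quorn 2, Jarrow 7, Dunmore 5, Eskra 0, Farrow 4, Lorne 3.
Jarrow leads with 7 wins (next highest: 6).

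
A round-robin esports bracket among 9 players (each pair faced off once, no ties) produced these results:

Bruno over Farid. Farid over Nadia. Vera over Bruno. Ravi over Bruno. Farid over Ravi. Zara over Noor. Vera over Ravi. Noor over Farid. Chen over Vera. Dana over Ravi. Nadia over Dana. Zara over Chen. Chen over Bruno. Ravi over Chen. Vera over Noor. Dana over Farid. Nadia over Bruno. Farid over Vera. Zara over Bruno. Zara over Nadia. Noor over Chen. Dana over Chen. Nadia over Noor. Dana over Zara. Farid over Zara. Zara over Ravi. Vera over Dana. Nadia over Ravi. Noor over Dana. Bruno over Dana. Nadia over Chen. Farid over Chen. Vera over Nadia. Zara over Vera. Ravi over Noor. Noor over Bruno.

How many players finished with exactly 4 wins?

Win totals: Ravi 3, Vera 5, Bruno 2, Chen 2, Nadia 5, Noor 4, Farid 5, Zara 6, Dana 4.
Exactly 4: Noor, Dana — 2 players.

2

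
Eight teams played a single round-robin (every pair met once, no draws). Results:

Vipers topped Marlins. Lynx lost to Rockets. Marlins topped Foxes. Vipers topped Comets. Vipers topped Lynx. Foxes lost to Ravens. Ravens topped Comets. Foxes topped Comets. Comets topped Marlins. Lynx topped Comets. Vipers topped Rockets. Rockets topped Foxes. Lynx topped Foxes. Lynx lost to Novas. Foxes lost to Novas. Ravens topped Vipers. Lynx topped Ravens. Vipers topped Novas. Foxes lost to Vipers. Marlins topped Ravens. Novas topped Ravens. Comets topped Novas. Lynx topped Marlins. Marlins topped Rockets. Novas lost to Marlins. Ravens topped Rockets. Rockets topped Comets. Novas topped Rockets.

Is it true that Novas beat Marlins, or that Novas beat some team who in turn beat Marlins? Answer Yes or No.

Yes

Novas did not beat Marlins directly.
Novas beat Rockets, Lynx, Ravens, Foxes. Of those, Lynx beat Marlins.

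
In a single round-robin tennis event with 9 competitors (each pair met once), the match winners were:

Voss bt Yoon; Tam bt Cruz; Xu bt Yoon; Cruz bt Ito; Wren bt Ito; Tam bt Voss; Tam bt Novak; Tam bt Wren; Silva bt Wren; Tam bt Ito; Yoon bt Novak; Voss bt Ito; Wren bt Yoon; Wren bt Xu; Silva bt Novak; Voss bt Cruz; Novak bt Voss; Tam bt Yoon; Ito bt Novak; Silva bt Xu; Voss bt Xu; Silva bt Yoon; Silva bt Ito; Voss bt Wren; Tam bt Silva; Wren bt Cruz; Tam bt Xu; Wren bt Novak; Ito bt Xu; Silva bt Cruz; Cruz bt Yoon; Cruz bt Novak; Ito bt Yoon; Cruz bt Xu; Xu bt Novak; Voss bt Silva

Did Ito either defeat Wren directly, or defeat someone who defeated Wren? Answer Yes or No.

No

Ito did not beat Wren directly.
Ito beat Yoon, Novak, Xu, but each of them lost to Wren. No two-step path.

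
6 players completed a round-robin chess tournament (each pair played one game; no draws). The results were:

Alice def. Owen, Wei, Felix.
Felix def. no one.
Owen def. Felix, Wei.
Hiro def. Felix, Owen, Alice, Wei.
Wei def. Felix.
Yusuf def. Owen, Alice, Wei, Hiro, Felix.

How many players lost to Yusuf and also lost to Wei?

1

Yusuf beat: Alice, Hiro, Owen, Felix, Wei.
Wei beat: Felix.
Both beat: Felix — 1.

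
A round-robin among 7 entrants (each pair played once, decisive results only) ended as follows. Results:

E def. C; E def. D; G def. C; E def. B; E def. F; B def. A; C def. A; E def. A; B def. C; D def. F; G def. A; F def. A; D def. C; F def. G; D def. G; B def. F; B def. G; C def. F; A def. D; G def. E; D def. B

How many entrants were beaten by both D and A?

D beat: B, C, F, G.
A beat: D.
No one was beaten by both.

0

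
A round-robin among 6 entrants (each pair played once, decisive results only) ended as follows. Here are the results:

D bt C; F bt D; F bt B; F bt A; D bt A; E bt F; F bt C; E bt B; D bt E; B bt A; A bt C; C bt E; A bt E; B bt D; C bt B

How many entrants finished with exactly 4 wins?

Win totals: A 2, B 2, C 2, D 3, E 2, F 4.
Exactly 4: F — 1 entrant.

1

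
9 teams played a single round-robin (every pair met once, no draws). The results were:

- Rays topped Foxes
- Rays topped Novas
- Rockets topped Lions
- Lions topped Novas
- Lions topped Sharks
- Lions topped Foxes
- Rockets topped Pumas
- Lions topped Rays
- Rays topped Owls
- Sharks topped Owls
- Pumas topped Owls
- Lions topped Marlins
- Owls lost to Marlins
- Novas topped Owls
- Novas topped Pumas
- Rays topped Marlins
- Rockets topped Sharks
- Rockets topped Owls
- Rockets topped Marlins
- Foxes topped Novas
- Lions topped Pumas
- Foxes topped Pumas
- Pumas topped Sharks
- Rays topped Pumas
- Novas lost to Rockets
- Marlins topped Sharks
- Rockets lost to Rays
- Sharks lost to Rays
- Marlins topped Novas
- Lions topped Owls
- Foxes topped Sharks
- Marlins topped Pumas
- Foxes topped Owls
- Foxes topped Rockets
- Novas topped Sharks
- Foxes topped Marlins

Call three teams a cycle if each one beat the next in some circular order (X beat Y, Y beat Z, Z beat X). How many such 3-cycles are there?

Win totals: Novas 3, Pumas 2, Sharks 1, Lions 7, Owls 0, Rays 7, Foxes 6, Rockets 6, Marlins 4.
A team with w wins dominates both others in C(w,2) triples; summing gives 3 + 1 + 0 + 21 + 0 + 21 + 15 + 15 + 6 = 82 transitive triples.
Total triples C(9,3) = 84, so cyclic triples = 84 − 82 = 2.

2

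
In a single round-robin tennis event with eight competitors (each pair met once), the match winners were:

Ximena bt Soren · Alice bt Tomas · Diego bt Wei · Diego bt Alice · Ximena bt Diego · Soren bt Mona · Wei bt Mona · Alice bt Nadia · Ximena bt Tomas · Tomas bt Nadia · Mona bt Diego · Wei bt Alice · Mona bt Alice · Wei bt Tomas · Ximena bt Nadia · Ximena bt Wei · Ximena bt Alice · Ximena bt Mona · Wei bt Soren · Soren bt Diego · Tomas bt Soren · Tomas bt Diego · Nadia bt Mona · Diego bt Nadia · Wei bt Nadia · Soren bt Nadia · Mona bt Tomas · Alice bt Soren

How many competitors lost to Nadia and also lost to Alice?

0

Nadia beat: Mona.
Alice beat: Nadia, Soren, Tomas.
No one was beaten by both.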